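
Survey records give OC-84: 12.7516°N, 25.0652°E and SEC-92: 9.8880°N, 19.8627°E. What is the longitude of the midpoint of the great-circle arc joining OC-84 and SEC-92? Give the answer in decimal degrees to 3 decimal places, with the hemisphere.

22.451°E

Bx = cos φ₂ cos Δλ = 0.981087,  By = cos φ₂ sin Δλ = -0.089329
φₘ = atan2(sin φ₁ + sin φ₂, √((cos φ₁ + Bx)² + By²)) = 11.33117°
λₘ = λ₁ + atan2(By, cos φ₁ + Bx) = 22.45093°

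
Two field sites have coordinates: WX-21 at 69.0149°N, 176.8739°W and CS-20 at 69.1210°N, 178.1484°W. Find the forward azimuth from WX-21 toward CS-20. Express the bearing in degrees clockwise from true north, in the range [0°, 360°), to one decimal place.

283.7°

Δλ = -1.2745°
y = sin Δλ · cos φ₂ = -0.007927
x = cos φ₁ sin φ₂ − sin φ₁ cos φ₂ cos Δλ = 0.001934
θ = atan2(y, x) = -76.2884° → 283.7116° (mod 360°)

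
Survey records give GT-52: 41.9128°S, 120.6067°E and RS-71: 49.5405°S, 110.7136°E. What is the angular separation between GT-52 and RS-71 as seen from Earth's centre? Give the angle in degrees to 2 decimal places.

10.27°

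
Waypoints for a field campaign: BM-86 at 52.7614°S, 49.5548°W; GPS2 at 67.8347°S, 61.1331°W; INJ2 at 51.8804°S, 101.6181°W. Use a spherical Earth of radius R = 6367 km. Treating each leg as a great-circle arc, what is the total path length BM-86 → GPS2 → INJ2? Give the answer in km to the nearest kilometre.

BM-86→GPS2: c = 0.280388 rad, d = 1785.23 km
GPS2→INJ2: c = 0.437721 rad, d = 2786.97 km
Total = 1785.23 + 2786.97 = 4572.20 km

4572 km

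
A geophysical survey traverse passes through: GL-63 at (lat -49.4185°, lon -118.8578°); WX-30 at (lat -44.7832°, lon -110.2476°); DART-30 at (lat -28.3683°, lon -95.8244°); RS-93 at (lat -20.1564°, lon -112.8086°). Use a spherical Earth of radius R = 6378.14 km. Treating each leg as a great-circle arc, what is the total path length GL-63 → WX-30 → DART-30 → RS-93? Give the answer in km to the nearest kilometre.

5008 km

GL-63→WX-30: c = 0.130281 rad, d = 830.95 km
WX-30→DART-30: c = 0.349464 rad, d = 2228.93 km
DART-30→RS-93: c = 0.305423 rad, d = 1948.03 km
Total = 830.95 + 2228.93 + 1948.03 = 5007.91 km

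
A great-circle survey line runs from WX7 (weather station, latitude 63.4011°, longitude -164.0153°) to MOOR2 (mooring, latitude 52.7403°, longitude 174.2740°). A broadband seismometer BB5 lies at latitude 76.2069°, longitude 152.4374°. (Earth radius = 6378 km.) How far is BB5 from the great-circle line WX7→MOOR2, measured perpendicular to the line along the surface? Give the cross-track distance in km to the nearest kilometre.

2108 km

δ₁₃ = central angle WX7→BB5 = 0.330900 rad  (haversine)
θ₁₃ = bearing WX7→BB5 = 329.631°,  θ₁₂ = bearing WX7→MOOR2 = 236.793°
dₓₜ = R·arcsin(sin δ₁₃ · sin(θ₁₃ − θ₁₂)) = 6378·arcsin(0.32489·sin(92.837°)) = 2107.797 km
|dₓₜ| = 2107.797 km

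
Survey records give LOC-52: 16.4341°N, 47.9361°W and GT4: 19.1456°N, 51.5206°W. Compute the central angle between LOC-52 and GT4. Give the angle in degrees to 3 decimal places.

Δφ = 2.7115°,  Δλ = -3.5845°
a = sin²(Δφ/2) + cos φ₁ cos φ₂ sin²(Δλ/2) = 0.001446
c = 2·arcsin(√a) = 0.076074 rad = 4.3587°

4.359°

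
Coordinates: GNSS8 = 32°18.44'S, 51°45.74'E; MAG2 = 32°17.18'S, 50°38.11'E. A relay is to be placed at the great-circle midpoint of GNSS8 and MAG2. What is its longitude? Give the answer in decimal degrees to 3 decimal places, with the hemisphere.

51.199°E

GNSS8: φ = -32.30733°, λ = +51.76233°
MAG2: φ = -32.28633°, λ = +50.63517°
Bx = cos φ₂ cos Δλ = 0.845226,  By = cos φ₂ sin Δλ = -0.016630
φₘ = atan2(sin φ₁ + sin φ₂, √((cos φ₁ + Bx)² + By²)) = -32.29809°
λₘ = λ₁ + atan2(By, cos φ₁ + Bx) = 51.19868°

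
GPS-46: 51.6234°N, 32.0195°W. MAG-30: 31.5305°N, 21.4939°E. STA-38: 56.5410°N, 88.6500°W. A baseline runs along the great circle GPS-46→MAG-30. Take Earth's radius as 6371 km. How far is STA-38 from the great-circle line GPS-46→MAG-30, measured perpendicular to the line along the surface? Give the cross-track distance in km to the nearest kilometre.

1479 km

δ₁₃ = central angle GPS-46→STA-38 = 0.569256 rad  (haversine)
θ₁₃ = bearing GPS-46→STA-38 = 301.323°,  θ₁₂ = bearing GPS-46→MAG-30 = 96.054°
dₓₜ = R·arcsin(sin δ₁₃ · sin(θ₁₃ − θ₁₂)) = 6371·arcsin(0.53901·sin(205.269°)) = -1479.132 km
|dₓₜ| = 1479.132 km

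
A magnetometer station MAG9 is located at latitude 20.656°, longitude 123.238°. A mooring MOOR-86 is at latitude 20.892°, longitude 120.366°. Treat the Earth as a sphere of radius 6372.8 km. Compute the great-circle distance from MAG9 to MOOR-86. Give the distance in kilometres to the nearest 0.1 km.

Δφ = 0.2360°,  Δλ = -2.8720°
a = sin²(Δφ/2) + cos φ₁ cos φ₂ sin²(Δλ/2) = 0.000553
c = 2·arcsin(√a) = 0.047047 rad = 2.6956°
d = R·c = 6372.8 × 0.047047 = 299.8 km

299.8 km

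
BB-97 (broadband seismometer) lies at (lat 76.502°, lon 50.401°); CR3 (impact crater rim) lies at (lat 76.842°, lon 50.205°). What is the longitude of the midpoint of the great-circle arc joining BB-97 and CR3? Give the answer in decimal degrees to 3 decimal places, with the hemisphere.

50.304°E

Bx = cos φ₂ cos Δλ = 0.227636,  By = cos φ₂ sin Δλ = -0.000779
φₘ = atan2(sin φ₁ + sin φ₂, √((cos φ₁ + Bx)² + By²)) = 76.67202°
λₘ = λ₁ + atan2(By, cos φ₁ + Bx) = 50.30423°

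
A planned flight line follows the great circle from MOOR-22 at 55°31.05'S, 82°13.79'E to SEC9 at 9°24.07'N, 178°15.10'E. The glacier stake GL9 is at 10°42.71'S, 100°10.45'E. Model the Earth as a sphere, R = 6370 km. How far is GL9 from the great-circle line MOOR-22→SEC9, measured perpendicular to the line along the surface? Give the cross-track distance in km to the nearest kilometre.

MOOR-22: φ = -55.51750°, λ = +82.22983°
SEC9: φ = +9.40117°, λ = +178.25167°
GL9: φ = -10.71183°, λ = +100.17417°
δ₁₃ = central angle MOOR-22→GL9 = 0.819699 rad  (haversine)
θ₁₃ = bearing MOOR-22→GL9 = 24.466°,  θ₁₂ = bearing MOOR-22→SEC9 = 89.582°
dₓₜ = R·arcsin(sin δ₁₃ · sin(θ₁₃ − θ₁₂)) = 6370·arcsin(0.73094·sin(-65.115°)) = -4617.757 km
|dₓₜ| = 4617.757 km

4618 km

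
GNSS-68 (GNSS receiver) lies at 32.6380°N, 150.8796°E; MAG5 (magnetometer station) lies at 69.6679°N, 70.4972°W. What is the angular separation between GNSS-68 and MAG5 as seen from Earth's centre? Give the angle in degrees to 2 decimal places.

73.37°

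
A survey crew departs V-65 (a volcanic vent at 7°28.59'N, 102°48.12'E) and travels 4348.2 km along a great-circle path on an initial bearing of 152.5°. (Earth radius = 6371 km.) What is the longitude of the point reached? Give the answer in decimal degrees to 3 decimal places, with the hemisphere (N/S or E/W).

121.878°E

V-65: φ = +7.47650°, λ = +102.80200°
δ = d/R = 4348.2/6371 = 0.682499 rad
φ₂ = arcsin(sin φ₁ cos δ + cos φ₁ sin δ cos θ)
   = arcsin(0.13012·0.77600 + 0.99150·0.63073·-0.88701) = -26.98382°
λ₂ = λ₁ + atan2(sin θ sin δ cos φ₁, cos δ − sin φ₁ sin φ₂) = 121.87787°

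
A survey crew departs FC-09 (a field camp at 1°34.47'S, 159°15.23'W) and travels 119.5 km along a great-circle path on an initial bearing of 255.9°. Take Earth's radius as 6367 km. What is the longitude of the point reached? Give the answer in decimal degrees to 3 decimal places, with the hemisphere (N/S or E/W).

160.297°W

FC-09: φ = -1.57450°, λ = -159.25383°
δ = d/R = 119.5/6367 = 0.018769 rad
φ₂ = arcsin(sin φ₁ cos δ + cos φ₁ sin δ cos θ)
   = arcsin(-0.02748·0.99982 + 0.99962·0.01877·-0.24362) = -1.83620°
λ₂ = λ₁ + atan2(sin θ sin δ cos φ₁, cos δ − sin φ₁ sin φ₂) = -160.29733°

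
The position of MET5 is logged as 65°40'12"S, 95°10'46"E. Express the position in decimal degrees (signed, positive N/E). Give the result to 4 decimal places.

-65.6700°, +95.1794°

lat: 65.6700° S → -65.6700°
lon: 95.1794° E → +95.1794°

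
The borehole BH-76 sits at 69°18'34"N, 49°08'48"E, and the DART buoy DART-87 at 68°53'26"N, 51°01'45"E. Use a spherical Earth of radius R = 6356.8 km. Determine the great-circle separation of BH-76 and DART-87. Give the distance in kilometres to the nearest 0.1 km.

87.8 km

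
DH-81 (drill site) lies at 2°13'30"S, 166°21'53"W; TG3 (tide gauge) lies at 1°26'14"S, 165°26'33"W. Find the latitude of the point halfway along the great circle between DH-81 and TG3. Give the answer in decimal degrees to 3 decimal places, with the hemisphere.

DH-81: φ = -2.22500°, λ = -166.36472°
TG3: φ = -1.43722°, λ = -165.44250°
Bx = cos φ₂ cos Δλ = 0.999556,  By = cos φ₂ sin Δλ = 0.016090
φₘ = atan2(sin φ₁ + sin φ₂, √((cos φ₁ + Bx)² + By²)) = -1.83117°
λₘ = λ₁ + atan2(By, cos φ₁ + Bx) = -165.90351°

1.831°S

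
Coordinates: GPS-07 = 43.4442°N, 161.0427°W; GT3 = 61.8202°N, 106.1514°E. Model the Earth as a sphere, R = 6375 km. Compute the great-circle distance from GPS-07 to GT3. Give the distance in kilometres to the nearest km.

5996 km

Δφ = 18.3760°,  Δλ = -92.8059°
a = sin²(Δφ/2) + cos φ₁ cos φ₂ sin²(Δλ/2) = 0.205322
c = 2·arcsin(√a) = 0.940534 rad = 53.8886°
d = R·c = 6375 × 0.940534 = 5995.9 km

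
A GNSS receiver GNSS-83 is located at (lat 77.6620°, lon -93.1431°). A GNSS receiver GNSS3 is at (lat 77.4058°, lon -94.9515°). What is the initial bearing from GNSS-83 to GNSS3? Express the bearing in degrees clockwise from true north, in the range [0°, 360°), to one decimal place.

237.6°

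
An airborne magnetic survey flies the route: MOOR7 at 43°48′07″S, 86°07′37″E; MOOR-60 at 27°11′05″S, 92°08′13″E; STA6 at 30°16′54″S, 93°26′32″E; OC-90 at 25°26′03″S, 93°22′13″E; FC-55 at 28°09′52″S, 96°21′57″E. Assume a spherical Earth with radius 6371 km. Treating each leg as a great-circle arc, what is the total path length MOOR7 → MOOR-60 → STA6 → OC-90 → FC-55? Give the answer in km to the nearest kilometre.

3256 km

MOOR7: φ = -43.80194°, λ = +86.12694°
MOOR-60: φ = -27.18472°, λ = +92.13694°
STA6: φ = -30.28167°, λ = +93.44222°
OC-90: φ = -25.43417°, λ = +93.37028°
FC-55: φ = -28.16444°, λ = +96.36583°
MOOR7→MOOR-60: c = 0.302120 rad, d = 1924.80 km
MOOR-60→STA6: c = 0.057624 rad, d = 367.12 km
STA6→OC-90: c = 0.084612 rad, d = 539.06 km
OC-90→FC-55: c = 0.066691 rad, d = 424.89 km
Total = 1924.80 + 367.12 + 539.06 + 424.89 = 3255.88 km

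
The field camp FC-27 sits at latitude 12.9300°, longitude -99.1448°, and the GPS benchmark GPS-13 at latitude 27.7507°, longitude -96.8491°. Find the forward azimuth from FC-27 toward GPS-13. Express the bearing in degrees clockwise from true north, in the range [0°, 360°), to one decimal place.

7.9°

Δλ = 2.2957°
y = sin Δλ · cos φ₂ = 0.035450
x = cos φ₁ sin φ₂ − sin φ₁ cos φ₂ cos Δλ = 0.255954
θ = atan2(y, x) = 7.8853° → 7.8853° (mod 360°)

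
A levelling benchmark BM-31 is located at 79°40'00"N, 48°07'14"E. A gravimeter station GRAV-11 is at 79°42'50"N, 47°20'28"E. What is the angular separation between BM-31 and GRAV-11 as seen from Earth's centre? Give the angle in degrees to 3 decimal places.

BM-31: φ = +79.66667°, λ = +48.12056°
GRAV-11: φ = +79.71389°, λ = +47.34111°
Δφ = 0.0472°,  Δλ = -0.7794°
a = sin²(Δφ/2) + cos φ₁ cos φ₂ sin²(Δλ/2) = 0.000002
c = 2·arcsin(√a) = 0.002570 rad = 0.1473°

0.147°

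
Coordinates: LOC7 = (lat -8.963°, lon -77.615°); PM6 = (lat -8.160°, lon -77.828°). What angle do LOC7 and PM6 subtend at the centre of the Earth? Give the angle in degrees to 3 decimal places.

0.830°

Δφ = 0.8030°,  Δλ = -0.2130°
a = sin²(Δφ/2) + cos φ₁ cos φ₂ sin²(Δλ/2) = 0.000052
c = 2·arcsin(√a) = 0.014489 rad = 0.8302°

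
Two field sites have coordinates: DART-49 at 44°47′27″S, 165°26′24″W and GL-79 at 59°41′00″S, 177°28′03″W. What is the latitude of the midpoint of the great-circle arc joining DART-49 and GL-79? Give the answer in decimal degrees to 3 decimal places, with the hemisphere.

DART-49: φ = -44.79083°, λ = -165.44000°
GL-79: φ = -59.68333°, λ = -177.46750°
Bx = cos φ₂ cos Δλ = 0.493698,  By = cos φ₂ sin Δλ = -0.105186
φₘ = atan2(sin φ₁ + sin φ₂, √((cos φ₁ + Bx)² + By²)) = -52.38568°
λₘ = λ₁ + atan2(By, cos φ₁ + Bx) = -170.43547°

52.386°S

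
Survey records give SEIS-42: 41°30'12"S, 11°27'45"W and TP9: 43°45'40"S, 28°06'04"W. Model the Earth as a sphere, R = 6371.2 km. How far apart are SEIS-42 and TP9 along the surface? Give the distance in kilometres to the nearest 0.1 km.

1381.7 km

SEIS-42: φ = -41.50333°, λ = -11.46250°
TP9: φ = -43.76111°, λ = -28.10111°
Δφ = -2.2578°,  Δλ = -16.6386°
a = sin²(Δφ/2) + cos φ₁ cos φ₂ sin²(Δλ/2) = 0.011712
c = 2·arcsin(√a) = 0.216866 rad = 12.4255°
d = R·c = 6371.2 × 0.216866 = 1381.7 km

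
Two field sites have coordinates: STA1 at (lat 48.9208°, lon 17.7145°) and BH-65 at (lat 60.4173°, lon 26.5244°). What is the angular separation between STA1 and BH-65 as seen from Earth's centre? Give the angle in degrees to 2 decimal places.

12.55°

Δφ = 11.4965°,  Δλ = 8.8099°
a = sin²(Δφ/2) + cos φ₁ cos φ₂ sin²(Δλ/2) = 0.011945
c = 2·arcsin(√a) = 0.219026 rad = 12.5492°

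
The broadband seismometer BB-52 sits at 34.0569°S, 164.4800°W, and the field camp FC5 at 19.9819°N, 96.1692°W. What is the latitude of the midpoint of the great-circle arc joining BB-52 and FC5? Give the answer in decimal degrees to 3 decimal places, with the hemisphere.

8.477°S

Bx = cos φ₂ cos Δλ = 0.347324,  By = cos φ₂ sin Δλ = 0.873265
φₘ = atan2(sin φ₁ + sin φ₂, √((cos φ₁ + Bx)² + By²)) = -8.47719°
λₘ = λ₁ + atan2(By, cos φ₁ + Bx) = -127.87891°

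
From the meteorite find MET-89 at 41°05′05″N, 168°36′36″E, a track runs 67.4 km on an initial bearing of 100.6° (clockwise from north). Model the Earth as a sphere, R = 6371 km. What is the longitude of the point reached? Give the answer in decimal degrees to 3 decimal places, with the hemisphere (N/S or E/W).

169.399°E

MET-89: φ = +41.08472°, λ = +168.61000°
δ = d/R = 67.4/6371 = 0.010579 rad
φ₂ = arcsin(sin φ₁ cos δ + cos φ₁ sin δ cos θ)
   = arcsin(0.65717·0.99994 + 0.75374·0.01058·-0.18395) = 40.97053°
λ₂ = λ₁ + atan2(sin θ sin δ cos φ₁, cos δ − sin φ₁ sin φ₂) = 169.39910°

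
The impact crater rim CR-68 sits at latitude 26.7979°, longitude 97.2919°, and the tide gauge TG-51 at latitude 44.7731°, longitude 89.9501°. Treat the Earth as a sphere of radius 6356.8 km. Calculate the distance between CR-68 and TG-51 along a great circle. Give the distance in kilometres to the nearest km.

2099 km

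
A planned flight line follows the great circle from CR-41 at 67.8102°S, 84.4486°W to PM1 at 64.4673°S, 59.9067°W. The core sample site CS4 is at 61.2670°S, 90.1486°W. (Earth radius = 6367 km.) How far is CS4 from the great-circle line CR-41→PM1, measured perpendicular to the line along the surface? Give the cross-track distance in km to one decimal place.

745.3 km

δ₁₃ = central angle CR-41→CS4 = 0.121825 rad  (haversine)
θ₁₃ = bearing CR-41→CS4 = 336.865°,  θ₁₂ = bearing CR-41→PM1 = 82.914°
dₓₜ = R·arcsin(sin δ₁₃ · sin(θ₁₃ − θ₁₂)) = 6367·arcsin(0.12152·sin(253.952°)) = -745.289 km
|dₓₜ| = 745.289 km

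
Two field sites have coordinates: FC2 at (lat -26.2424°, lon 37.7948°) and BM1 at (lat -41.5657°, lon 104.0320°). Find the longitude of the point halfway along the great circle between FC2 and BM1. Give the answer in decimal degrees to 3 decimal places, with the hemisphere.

67.538°E

Bx = cos φ₂ cos Δλ = 0.301486,  By = cos φ₂ sin Δλ = 0.684765
φₘ = atan2(sin φ₁ + sin φ₂, √((cos φ₁ + Bx)² + By²)) = -38.69632°
λₘ = λ₁ + atan2(By, cos φ₁ + Bx) = 67.53804°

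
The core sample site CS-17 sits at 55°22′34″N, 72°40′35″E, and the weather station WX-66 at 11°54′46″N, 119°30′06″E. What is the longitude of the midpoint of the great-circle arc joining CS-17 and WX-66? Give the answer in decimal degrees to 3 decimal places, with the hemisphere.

102.641°E

CS-17: φ = +55.37611°, λ = +72.67639°
WX-66: φ = +11.91278°, λ = +119.50167°
Bx = cos φ₂ cos Δλ = 0.669489,  By = cos φ₂ sin Δλ = 0.713564
φₘ = atan2(sin φ₁ + sin φ₂, √((cos φ₁ + Bx)² + By²)) = 35.77238°
λₘ = λ₁ + atan2(By, cos φ₁ + Bx) = 102.64136°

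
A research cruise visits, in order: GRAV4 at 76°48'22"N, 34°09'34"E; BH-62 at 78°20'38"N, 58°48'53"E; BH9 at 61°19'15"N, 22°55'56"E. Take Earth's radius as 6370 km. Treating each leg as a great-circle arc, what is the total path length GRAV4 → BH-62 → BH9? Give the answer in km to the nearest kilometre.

2868 km

GRAV4: φ = +76.80611°, λ = +34.15944°
BH-62: φ = +78.34389°, λ = +58.81472°
BH9: φ = +61.32083°, λ = +22.93222°
GRAV4→BH-62: c = 0.095579 rad, d = 608.84 km
BH-62→BH9: c = 0.354598 rad, d = 2258.79 km
Total = 608.84 + 2258.79 = 2867.63 km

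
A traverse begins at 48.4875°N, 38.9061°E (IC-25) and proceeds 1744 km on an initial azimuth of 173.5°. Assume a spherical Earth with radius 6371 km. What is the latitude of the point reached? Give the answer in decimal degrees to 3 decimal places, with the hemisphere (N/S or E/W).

32.882°N

δ = d/R = 1744/6371 = 0.273740 rad
φ₂ = arcsin(sin φ₁ cos δ + cos φ₁ sin δ cos θ)
   = arcsin(0.74881·0.96277 + 0.66278·0.27033·-0.99357) = 32.88188°
λ₂ = λ₁ + atan2(sin θ sin δ cos φ₁, cos δ − sin φ₁ sin φ₂) = 40.99447°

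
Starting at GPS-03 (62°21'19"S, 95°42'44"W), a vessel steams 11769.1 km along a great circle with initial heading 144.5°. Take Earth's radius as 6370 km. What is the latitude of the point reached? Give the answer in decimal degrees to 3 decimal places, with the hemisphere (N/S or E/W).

6.967°S

GPS-03: φ = -62.35528°, λ = -95.71222°
δ = d/R = 11769.1/6370 = 1.847582 rad
φ₂ = arcsin(sin φ₁ cos δ + cos φ₁ sin δ cos θ)
   = arcsin(-0.88584·-0.27327 + 0.46399·0.96194·-0.81412) = -6.96669°
λ₂ = λ₁ + atan2(sin θ sin δ cos φ₁, cos δ − sin φ₁ sin φ₂) = 50.04120°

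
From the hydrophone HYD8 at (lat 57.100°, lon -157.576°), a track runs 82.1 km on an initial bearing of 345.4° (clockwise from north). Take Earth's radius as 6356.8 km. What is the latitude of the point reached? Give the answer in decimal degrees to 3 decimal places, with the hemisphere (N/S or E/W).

57.816°N

δ = d/R = 82.1/6356.8 = 0.012915 rad
φ₂ = arcsin(sin φ₁ cos δ + cos φ₁ sin δ cos θ)
   = arcsin(0.83962·0.99992 + 0.54317·0.01291·0.96771) = 57.81562°
λ₂ = λ₁ + atan2(sin θ sin δ cos φ₁, cos δ − sin φ₁ sin φ₂) = -157.92619°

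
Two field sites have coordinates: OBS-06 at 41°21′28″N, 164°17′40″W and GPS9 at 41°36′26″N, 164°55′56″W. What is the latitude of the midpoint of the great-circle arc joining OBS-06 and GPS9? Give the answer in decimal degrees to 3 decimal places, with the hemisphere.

41.483°N

OBS-06: φ = +41.35778°, λ = -164.29444°
GPS9: φ = +41.60722°, λ = -164.93222°
Bx = cos φ₂ cos Δλ = 0.747668,  By = cos φ₂ sin Δλ = -0.008323
φₘ = atan2(sin φ₁ + sin φ₂, √((cos φ₁ + Bx)² + By²)) = 41.48294°
λₘ = λ₁ + atan2(By, cos φ₁ + Bx) = -164.61272°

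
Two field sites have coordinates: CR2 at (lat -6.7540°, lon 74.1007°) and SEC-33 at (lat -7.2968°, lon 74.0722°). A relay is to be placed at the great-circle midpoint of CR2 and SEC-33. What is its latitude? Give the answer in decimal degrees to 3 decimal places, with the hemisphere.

7.025°S

Bx = cos φ₂ cos Δλ = 0.991901,  By = cos φ₂ sin Δλ = -0.000493
φₘ = atan2(sin φ₁ + sin φ₂, √((cos φ₁ + Bx)² + By²)) = -7.02540°
λₘ = λ₁ + atan2(By, cos φ₁ + Bx) = 74.08646°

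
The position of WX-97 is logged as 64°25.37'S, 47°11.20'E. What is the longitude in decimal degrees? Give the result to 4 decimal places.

47.1867°E

47° + 11.20′/60 = 47 + 0.18667 = 47.1867°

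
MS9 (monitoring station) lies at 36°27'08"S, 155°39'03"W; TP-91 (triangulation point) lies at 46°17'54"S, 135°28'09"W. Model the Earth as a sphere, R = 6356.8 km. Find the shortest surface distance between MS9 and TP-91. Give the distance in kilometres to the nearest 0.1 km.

MS9: φ = -36.45222°, λ = -155.65083°
TP-91: φ = -46.29833°, λ = -135.46917°
Δφ = -9.8461°,  Δλ = 20.1817°
a = sin²(Δφ/2) + cos φ₁ cos φ₂ sin²(Δλ/2) = 0.024425
c = 2·arcsin(√a) = 0.313854 rad = 17.9825°
d = R·c = 6356.8 × 0.313854 = 1995.1 km

1995.1 km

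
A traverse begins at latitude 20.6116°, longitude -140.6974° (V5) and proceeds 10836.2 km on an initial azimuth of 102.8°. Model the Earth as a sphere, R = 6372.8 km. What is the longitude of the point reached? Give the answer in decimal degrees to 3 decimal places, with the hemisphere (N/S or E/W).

δ = d/R = 10836.2/6372.8 = 1.700383 rad
φ₂ = arcsin(sin φ₁ cos δ + cos φ₁ sin δ cos θ)
   = arcsin(0.35203·-0.12922 + 0.93599·0.99162·-0.22155) = -14.54374°
λ₂ = λ₁ + atan2(sin θ sin δ cos φ₁, cos δ − sin φ₁ sin φ₂) = -48.11489°

48.115°W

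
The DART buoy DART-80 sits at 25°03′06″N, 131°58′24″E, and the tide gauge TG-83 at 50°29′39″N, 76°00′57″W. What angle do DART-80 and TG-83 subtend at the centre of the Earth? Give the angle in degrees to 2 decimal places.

DART-80: φ = +25.05167°, λ = +131.97333°
TG-83: φ = +50.49417°, λ = -76.01583°
Δφ = 25.4425°,  Δλ = 152.0108°
a = sin²(Δφ/2) + cos φ₁ cos φ₂ sin²(Δλ/2) = 0.591099
c = 2·arcsin(√a) = 1.754018 rad = 100.4978°

100.50°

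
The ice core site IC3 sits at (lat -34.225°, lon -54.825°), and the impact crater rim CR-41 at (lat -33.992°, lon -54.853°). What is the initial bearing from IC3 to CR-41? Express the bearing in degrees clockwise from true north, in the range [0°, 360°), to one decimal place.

354.3°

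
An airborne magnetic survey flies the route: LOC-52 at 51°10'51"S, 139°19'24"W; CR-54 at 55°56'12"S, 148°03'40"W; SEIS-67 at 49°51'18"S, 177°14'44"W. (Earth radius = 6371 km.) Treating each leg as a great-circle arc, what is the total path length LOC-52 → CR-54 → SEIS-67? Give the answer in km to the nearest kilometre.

2835 km

LOC-52: φ = -51.18083°, λ = -139.32333°
CR-54: φ = -55.93667°, λ = -148.06111°
SEIS-67: φ = -49.85500°, λ = -177.24556°
LOC-52→CR-54: c = 0.122698 rad, d = 781.71 km
CR-54→SEIS-67: c = 0.322235 rad, d = 2052.96 km
Total = 781.71 + 2052.96 = 2834.67 km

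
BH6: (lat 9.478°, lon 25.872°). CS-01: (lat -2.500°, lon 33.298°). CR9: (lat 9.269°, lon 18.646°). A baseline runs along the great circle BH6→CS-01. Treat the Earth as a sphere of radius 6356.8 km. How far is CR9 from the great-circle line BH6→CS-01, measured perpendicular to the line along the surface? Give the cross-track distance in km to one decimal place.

δ₁₃ = central angle BH6→CR9 = 0.124485 rad  (haversine)
θ₁₃ = bearing BH6→CR9 = 268.912°,  θ₁₂ = bearing BH6→CS-01 = 147.940°
dₓₜ = R·arcsin(sin δ₁₃ · sin(θ₁₃ − θ₁₂)) = 6356.8·arcsin(0.12416·sin(120.973°)) = 678.026 km
|dₓₜ| = 678.026 km

678.0 km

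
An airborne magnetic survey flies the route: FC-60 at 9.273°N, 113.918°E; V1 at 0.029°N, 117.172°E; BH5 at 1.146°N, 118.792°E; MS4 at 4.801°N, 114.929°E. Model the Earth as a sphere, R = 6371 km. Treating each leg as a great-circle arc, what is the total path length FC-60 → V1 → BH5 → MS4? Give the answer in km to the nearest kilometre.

FC-60→V1: c = 0.170960 rad, d = 1089.18 km
V1→BH5: c = 0.034342 rad, d = 218.80 km
BH5→MS4: c = 0.092743 rad, d = 590.87 km
Total = 1089.18 + 218.80 + 590.87 = 1898.85 km

1899 km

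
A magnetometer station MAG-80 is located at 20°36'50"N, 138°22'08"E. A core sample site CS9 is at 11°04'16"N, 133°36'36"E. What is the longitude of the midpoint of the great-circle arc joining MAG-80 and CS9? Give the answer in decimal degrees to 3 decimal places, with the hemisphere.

135.933°E

MAG-80: φ = +20.61389°, λ = +138.36889°
CS9: φ = +11.07111°, λ = +133.61000°
Bx = cos φ₂ cos Δλ = 0.978006,  By = cos φ₂ sin Δλ = -0.081419
φₘ = atan2(sin φ₁ + sin φ₂, √((cos φ₁ + Bx)² + By²)) = 15.85548°
λₘ = λ₁ + atan2(By, cos φ₁ + Bx) = 135.93305°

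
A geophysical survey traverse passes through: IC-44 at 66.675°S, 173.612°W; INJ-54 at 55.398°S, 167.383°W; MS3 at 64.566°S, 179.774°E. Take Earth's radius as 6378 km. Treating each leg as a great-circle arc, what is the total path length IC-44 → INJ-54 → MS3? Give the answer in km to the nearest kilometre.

IC-44→INJ-54: c = 0.203497 rad, d = 1297.91 km
INJ-54→MS3: c = 0.194605 rad, d = 1241.19 km
Total = 1297.91 + 1241.19 = 2539.10 km

2539 km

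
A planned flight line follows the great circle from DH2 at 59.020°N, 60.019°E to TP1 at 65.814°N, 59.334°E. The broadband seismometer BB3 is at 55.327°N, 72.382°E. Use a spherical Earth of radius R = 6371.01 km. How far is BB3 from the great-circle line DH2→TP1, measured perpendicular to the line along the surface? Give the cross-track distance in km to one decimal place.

δ₁₃ = central angle DH2→BB3 = 0.133268 rad  (haversine)
θ₁₃ = bearing DH2→BB3 = 113.555°,  θ₁₂ = bearing DH2→TP1 = 357.630°
dₓₜ = R·arcsin(sin δ₁₃ · sin(θ₁₃ − θ₁₂)) = 6371.01·arcsin(0.13287·sin(-244.075°)) = 763.172 km
|dₓₜ| = 763.172 km

763.2 km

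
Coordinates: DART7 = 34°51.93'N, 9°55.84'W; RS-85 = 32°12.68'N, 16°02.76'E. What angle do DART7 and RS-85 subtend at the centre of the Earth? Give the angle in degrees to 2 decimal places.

21.75°

DART7: φ = +34.86550°, λ = -9.93067°
RS-85: φ = +32.21133°, λ = +16.04600°
Δφ = -2.6542°,  Δλ = 25.9767°
a = sin²(Δφ/2) + cos φ₁ cos φ₂ sin²(Δλ/2) = 0.035604
c = 2·arcsin(√a) = 0.379654 rad = 21.7526°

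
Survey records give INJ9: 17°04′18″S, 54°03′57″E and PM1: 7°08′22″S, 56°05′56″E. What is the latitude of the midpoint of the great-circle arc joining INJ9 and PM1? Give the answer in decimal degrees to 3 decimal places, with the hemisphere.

12.107°S

INJ9: φ = -17.07167°, λ = +54.06583°
PM1: φ = -7.13944°, λ = +56.09889°
Bx = cos φ₂ cos Δλ = 0.991622,  By = cos φ₂ sin Δλ = 0.035201
φₘ = atan2(sin φ₁ + sin φ₂, √((cos φ₁ + Bx)² + By²)) = -12.10740°
λₘ = λ₁ + atan2(By, cos φ₁ + Bx) = 55.10131°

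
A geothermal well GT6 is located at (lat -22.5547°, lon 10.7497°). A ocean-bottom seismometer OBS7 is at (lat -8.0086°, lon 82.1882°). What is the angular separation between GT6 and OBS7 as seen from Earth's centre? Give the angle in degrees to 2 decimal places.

69.85°

Δφ = 14.5461°,  Δλ = 71.4385°
a = sin²(Δφ/2) + cos φ₁ cos φ₂ sin²(Δλ/2) = 0.327727
c = 2·arcsin(√a) = 1.219040 rad = 69.8459°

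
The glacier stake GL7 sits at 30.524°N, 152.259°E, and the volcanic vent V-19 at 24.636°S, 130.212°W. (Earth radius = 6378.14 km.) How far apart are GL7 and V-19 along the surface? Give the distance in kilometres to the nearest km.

Δφ = -55.1600°,  Δλ = 77.5290°
a = sin²(Δφ/2) + cos φ₁ cos φ₂ sin²(Δλ/2) = 0.521316
c = 2·arcsin(√a) = 1.613442 rad = 92.4434°
d = R·c = 6378.14 × 1.613442 = 10290.8 km

10291 km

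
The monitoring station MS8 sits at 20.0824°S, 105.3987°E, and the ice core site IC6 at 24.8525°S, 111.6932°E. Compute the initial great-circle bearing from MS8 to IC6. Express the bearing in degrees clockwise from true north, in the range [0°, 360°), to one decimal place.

Δλ = 6.2945°
y = sin Δλ · cos φ₂ = 0.099486
x = cos φ₁ sin φ₂ − sin φ₁ cos φ₂ cos Δλ = -0.085036
θ = atan2(y, x) = 130.5225° → 130.5225° (mod 360°)

130.5°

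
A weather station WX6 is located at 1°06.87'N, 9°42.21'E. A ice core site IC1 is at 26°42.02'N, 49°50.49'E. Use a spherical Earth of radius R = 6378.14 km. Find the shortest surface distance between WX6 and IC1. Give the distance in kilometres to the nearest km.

WX6: φ = +1.11450°, λ = +9.70350°
IC1: φ = +26.70033°, λ = +49.84150°
Δφ = 25.5858°,  Δλ = 40.1380°
a = sin²(Δφ/2) + cos φ₁ cos φ₂ sin²(Δλ/2) = 0.154207
c = 2·arcsin(√a) = 0.807115 rad = 46.2443°
d = R·c = 6378.14 × 0.807115 = 5147.9 km

5148 km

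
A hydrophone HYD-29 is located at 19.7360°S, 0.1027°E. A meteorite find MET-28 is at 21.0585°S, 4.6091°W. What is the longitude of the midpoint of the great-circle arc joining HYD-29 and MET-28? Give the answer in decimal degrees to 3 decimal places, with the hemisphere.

2.243°W

Bx = cos φ₂ cos Δλ = 0.930060,  By = cos φ₂ sin Δλ = -0.076658
φₘ = atan2(sin φ₁ + sin φ₂, √((cos φ₁ + Bx)² + By²)) = -20.41308°
λₘ = λ₁ + atan2(By, cos φ₁ + Bx) = -2.24308°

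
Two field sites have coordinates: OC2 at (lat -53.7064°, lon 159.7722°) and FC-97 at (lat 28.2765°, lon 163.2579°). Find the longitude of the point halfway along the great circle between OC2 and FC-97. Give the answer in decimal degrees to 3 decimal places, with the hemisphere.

161.857°E

Bx = cos φ₂ cos Δλ = 0.879042,  By = cos φ₂ sin Δλ = 0.053544
φₘ = atan2(sin φ₁ + sin φ₂, √((cos φ₁ + Bx)² + By²)) = -12.72042°
λₘ = λ₁ + atan2(By, cos φ₁ + Bx) = 161.85689°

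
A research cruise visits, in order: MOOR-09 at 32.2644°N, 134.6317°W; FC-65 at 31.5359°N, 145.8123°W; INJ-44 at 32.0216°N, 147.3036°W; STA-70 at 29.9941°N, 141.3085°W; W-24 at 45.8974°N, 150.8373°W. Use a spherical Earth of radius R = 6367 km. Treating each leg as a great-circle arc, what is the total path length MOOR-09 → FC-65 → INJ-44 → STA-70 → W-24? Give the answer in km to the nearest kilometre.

MOOR-09→FC-65: c = 0.166078 rad, d = 1057.42 km
FC-65→INJ-44: c = 0.023694 rad, d = 150.86 km
INJ-44→STA-70: c = 0.096391 rad, d = 613.72 km
STA-70→W-24: c = 0.306454 rad, d = 1951.20 km
Total = 1057.42 + 150.86 + 613.72 + 1951.20 = 3773.20 km

3773 km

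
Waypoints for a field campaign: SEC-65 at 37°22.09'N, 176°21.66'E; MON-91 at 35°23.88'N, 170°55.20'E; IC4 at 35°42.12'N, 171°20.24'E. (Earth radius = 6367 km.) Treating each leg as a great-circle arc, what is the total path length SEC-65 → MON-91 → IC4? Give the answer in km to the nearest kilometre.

584 km

SEC-65: φ = +37.36817°, λ = +176.36100°
MON-91: φ = +35.39800°, λ = +170.92000°
IC4: φ = +35.70200°, λ = +171.33733°
SEC-65→MON-91: c = 0.083811 rad, d = 533.62 km
MON-91→IC4: c = 0.007954 rad, d = 50.65 km
Total = 533.62 + 50.65 = 584.27 km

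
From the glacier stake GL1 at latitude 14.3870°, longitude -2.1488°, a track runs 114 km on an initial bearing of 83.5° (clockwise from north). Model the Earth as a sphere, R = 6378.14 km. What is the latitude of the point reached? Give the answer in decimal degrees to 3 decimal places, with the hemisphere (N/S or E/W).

δ = d/R = 114/6378.14 = 0.017874 rad
φ₂ = arcsin(sin φ₁ cos δ + cos φ₁ sin δ cos θ)
   = arcsin(0.24847·0.99984 + 0.96864·0.01787·0.11320) = 14.50060°
λ₂ = λ₁ + atan2(sin θ sin δ cos φ₁, cos δ − sin φ₁ sin φ₂) = -1.09782°

14.501°N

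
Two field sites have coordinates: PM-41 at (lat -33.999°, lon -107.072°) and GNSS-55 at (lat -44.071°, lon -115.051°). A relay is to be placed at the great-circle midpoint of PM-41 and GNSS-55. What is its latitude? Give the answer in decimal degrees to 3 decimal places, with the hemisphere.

Bx = cos φ₂ cos Δλ = 0.711523,  By = cos φ₂ sin Δλ = -0.099732
φₘ = atan2(sin φ₁ + sin φ₂, √((cos φ₁ + Bx)² + By²)) = -39.10267°
λₘ = λ₁ + atan2(By, cos φ₁ + Bx) = -110.77600°

39.103°S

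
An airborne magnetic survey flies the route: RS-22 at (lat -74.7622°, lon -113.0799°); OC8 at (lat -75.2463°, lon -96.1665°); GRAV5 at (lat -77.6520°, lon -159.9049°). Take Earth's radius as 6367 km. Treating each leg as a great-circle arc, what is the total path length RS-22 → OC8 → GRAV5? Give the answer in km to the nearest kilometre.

RS-22→OC8: c = 0.076580 rad, d = 487.58 km
OC8→GRAV5: c = 0.250632 rad, d = 1595.78 km
Total = 487.58 + 1595.78 = 2083.36 km

2083 km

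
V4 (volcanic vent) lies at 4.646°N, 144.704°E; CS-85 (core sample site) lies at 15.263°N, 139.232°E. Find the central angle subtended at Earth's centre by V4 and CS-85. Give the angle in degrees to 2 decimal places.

11.90°

Δφ = 10.6170°,  Δλ = -5.4720°
a = sin²(Δφ/2) + cos φ₁ cos φ₂ sin²(Δλ/2) = 0.010751
c = 2·arcsin(√a) = 0.207743 rad = 11.9028°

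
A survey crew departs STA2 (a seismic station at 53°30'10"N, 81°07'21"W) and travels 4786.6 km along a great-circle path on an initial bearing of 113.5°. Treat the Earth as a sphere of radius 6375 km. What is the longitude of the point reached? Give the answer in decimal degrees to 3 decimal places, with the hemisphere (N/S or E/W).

STA2: φ = +53.50278°, λ = -81.12250°
δ = d/R = 4786.6/6375 = 0.750839 rad
φ₂ = arcsin(sin φ₁ cos δ + cos φ₁ sin δ cos θ)
   = arcsin(0.80389·0.73112 + 0.59478·0.68225·-0.39875) = 25.20921°
λ₂ = λ₁ + atan2(sin θ sin δ cos φ₁, cos δ − sin φ₁ sin φ₂) = -37.37126°

37.371°W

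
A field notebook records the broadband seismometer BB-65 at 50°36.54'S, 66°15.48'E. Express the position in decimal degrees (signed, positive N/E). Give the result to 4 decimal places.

lat: 50.6090° S → -50.6090°
lon: 66.2580° E → +66.2580°

-50.6090°, +66.2580°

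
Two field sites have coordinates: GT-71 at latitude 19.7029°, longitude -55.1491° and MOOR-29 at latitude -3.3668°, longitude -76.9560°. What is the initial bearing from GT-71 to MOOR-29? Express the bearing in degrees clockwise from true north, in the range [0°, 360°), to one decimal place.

Δλ = -21.8069°
y = sin Δλ · cos φ₂ = -0.370838
x = cos φ₁ sin φ₂ − sin φ₁ cos φ₂ cos Δλ = -0.367767
θ = atan2(y, x) = -134.7617° → 225.2383° (mod 360°)

225.2°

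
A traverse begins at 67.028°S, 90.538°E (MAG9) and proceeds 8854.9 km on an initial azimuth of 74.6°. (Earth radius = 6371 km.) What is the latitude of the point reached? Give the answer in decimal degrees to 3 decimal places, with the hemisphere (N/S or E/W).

3.653°S

δ = d/R = 8854.9/6371 = 1.389876 rad
φ₂ = arcsin(sin φ₁ cos δ + cos φ₁ sin δ cos θ)
   = arcsin(-0.92070·0.17993 + 0.39028·0.98368·0.26556) = -3.65310°
λ₂ = λ₁ + atan2(sin θ sin δ cos φ₁, cos δ − sin φ₁ sin φ₂) = 162.39657°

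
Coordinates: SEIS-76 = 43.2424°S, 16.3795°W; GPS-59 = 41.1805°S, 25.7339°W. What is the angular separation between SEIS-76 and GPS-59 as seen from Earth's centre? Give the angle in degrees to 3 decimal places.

Δφ = 2.0619°,  Δλ = -9.3544°
a = sin²(Δφ/2) + cos φ₁ cos φ₂ sin²(Δλ/2) = 0.003969
c = 2·arcsin(√a) = 0.126087 rad = 7.2242°

7.224°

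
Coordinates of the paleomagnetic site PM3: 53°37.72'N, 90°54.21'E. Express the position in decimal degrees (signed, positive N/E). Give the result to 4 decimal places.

lat: 53.6287° N → +53.6287°
lon: 90.9035° E → +90.9035°

+53.6287°, +90.9035°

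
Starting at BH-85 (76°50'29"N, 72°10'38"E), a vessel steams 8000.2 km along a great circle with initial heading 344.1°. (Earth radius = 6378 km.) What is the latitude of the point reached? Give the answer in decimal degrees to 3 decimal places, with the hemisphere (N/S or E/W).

BH-85: φ = +76.84139°, λ = +72.17722°
δ = d/R = 8000.2/6378 = 1.254343 rad
φ₂ = arcsin(sin φ₁ cos δ + cos φ₁ sin δ cos θ)
   = arcsin(0.97374·0.31120 + 0.22765·0.95035·0.96174) = 30.73671°
λ₂ = λ₁ + atan2(sin θ sin δ cos φ₁, cos δ − sin φ₁ sin φ₂) = -90.19051°

30.737°N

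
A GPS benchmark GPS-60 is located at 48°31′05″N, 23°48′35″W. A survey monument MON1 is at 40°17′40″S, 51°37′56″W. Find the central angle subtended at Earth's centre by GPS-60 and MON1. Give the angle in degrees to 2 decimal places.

92.16°

GPS-60: φ = +48.51806°, λ = -23.80972°
MON1: φ = -40.29444°, λ = -51.63222°
Δφ = -88.8125°,  Δλ = -27.8225°
a = sin²(Δφ/2) + cos φ₁ cos φ₂ sin²(Δλ/2) = 0.518840
c = 2·arcsin(√a) = 1.608486 rad = 92.1594°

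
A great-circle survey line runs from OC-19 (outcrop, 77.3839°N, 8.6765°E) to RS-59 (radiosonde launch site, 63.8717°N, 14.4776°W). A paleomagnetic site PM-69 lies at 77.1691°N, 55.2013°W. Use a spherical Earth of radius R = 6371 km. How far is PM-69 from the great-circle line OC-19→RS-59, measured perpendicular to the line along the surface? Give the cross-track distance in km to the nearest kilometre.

1463 km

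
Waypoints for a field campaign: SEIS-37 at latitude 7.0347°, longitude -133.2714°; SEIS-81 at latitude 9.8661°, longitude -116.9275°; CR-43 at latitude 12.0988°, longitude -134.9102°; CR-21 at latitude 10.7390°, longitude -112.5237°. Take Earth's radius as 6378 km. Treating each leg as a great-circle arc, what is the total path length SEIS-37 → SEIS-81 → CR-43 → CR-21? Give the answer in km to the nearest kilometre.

6254 km

SEIS-37→SEIS-81: c = 0.286402 rad, d = 1826.67 km
SEIS-81→CR-43: c = 0.310496 rad, d = 1980.34 km
CR-43→CR-21: c = 0.383612 rad, d = 2446.68 km
Total = 1826.67 + 1980.34 + 2446.68 = 6253.69 km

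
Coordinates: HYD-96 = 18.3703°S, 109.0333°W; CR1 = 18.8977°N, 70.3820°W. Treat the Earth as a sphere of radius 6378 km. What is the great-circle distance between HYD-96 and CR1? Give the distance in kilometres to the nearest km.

5921 km

Δφ = 37.2680°,  Δλ = 38.6513°
a = sin²(Δφ/2) + cos φ₁ cos φ₂ sin²(Δλ/2) = 0.200430
c = 2·arcsin(√a) = 0.928369 rad = 53.1916°
d = R·c = 6378 × 0.928369 = 5921.1 km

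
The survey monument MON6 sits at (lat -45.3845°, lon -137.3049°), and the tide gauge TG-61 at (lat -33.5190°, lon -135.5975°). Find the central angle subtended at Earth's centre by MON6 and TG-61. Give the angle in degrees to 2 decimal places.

Δφ = 11.8655°,  Δλ = 1.7074°
a = sin²(Δφ/2) + cos φ₁ cos φ₂ sin²(Δλ/2) = 0.010814
c = 2·arcsin(√a) = 0.208353 rad = 11.9377°

11.94°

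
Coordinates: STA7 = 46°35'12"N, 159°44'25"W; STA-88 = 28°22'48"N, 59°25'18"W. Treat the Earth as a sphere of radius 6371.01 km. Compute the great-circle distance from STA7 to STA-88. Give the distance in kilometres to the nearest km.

STA7: φ = +46.58667°, λ = -159.74028°
STA-88: φ = +28.38000°, λ = -59.42167°
Δφ = -18.2067°,  Δλ = 100.3186°
a = sin²(Δφ/2) + cos φ₁ cos φ₂ sin²(Δλ/2) = 0.381515
c = 2·arcsin(√a) = 1.331551 rad = 76.2922°
d = R·c = 6371.01 × 1.331551 = 8483.3 km

8483 km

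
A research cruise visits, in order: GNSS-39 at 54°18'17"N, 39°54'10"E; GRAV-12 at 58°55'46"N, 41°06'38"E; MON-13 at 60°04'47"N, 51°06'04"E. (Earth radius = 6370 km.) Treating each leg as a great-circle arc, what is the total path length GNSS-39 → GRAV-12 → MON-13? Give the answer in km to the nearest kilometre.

1097 km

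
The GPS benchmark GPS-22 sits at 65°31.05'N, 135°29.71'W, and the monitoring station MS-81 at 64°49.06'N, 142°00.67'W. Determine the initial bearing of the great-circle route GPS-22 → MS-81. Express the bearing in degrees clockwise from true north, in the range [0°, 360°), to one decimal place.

258.6°

GPS-22: φ = +65.51750°, λ = -135.49517°
MS-81: φ = +64.81767°, λ = -142.01117°
Δλ = -6.5160°
y = sin Δλ · cos φ₂ = -0.048286
x = cos φ₁ sin φ₂ − sin φ₁ cos φ₂ cos Δλ = -0.009713
θ = atan2(y, x) = -101.3731° → 258.6269° (mod 360°)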